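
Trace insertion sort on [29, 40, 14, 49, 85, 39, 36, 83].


Initial: [29, 40, 14, 49, 85, 39, 36, 83]
Insert 40: [29, 40, 14, 49, 85, 39, 36, 83]
Insert 14: [14, 29, 40, 49, 85, 39, 36, 83]
Insert 49: [14, 29, 40, 49, 85, 39, 36, 83]
Insert 85: [14, 29, 40, 49, 85, 39, 36, 83]
Insert 39: [14, 29, 39, 40, 49, 85, 36, 83]
Insert 36: [14, 29, 36, 39, 40, 49, 85, 83]
Insert 83: [14, 29, 36, 39, 40, 49, 83, 85]

Sorted: [14, 29, 36, 39, 40, 49, 83, 85]


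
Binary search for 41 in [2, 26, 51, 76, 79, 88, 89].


Step 1: lo=0, hi=6, mid=3, val=76
Step 2: lo=0, hi=2, mid=1, val=26
Step 3: lo=2, hi=2, mid=2, val=51

Not found


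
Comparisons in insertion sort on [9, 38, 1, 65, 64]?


Algorithm: insertion sort
Input: [9, 38, 1, 65, 64]
Sorted: [1, 9, 38, 64, 65]

6


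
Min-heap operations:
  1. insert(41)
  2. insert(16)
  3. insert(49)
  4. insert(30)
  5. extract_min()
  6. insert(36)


insert(41) -> [41]
insert(16) -> [16, 41]
insert(49) -> [16, 41, 49]
insert(30) -> [16, 30, 49, 41]
extract_min()->16, [30, 41, 49]
insert(36) -> [30, 36, 49, 41]

Final heap: [30, 36, 49, 41]


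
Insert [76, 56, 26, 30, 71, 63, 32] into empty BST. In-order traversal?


Insert 76: root
Insert 56: L from 76
Insert 26: L from 76 -> L from 56
Insert 30: L from 76 -> L from 56 -> R from 26
Insert 71: L from 76 -> R from 56
Insert 63: L from 76 -> R from 56 -> L from 71
Insert 32: L from 76 -> L from 56 -> R from 26 -> R from 30

In-order: [26, 30, 32, 56, 63, 71, 76]


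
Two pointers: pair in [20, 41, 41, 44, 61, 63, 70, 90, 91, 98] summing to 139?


lo=0(20)+hi=9(98)=118
lo=1(41)+hi=9(98)=139

Yes: 41+98=139


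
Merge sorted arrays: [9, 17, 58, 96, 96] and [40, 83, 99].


Take 9 from A
Take 17 from A
Take 40 from B
Take 58 from A
Take 83 from B
Take 96 from A
Take 96 from A

Merged: [9, 17, 40, 58, 83, 96, 96, 99]


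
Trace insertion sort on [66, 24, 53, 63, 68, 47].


Initial: [66, 24, 53, 63, 68, 47]
Insert 24: [24, 66, 53, 63, 68, 47]
Insert 53: [24, 53, 66, 63, 68, 47]
Insert 63: [24, 53, 63, 66, 68, 47]
Insert 68: [24, 53, 63, 66, 68, 47]
Insert 47: [24, 47, 53, 63, 66, 68]

Sorted: [24, 47, 53, 63, 66, 68]


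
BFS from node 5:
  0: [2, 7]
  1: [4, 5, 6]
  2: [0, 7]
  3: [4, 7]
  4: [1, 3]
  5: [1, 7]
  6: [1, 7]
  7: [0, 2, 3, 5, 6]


Visit 5, enqueue [1, 7]
Visit 1, enqueue [4, 6]
Visit 7, enqueue [0, 2, 3]
Visit 4, enqueue []
Visit 6, enqueue []
Visit 0, enqueue []
Visit 2, enqueue []
Visit 3, enqueue []

BFS order: [5, 1, 7, 4, 6, 0, 2, 3]


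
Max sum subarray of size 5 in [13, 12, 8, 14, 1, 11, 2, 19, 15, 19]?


[0:5]: 48
[1:6]: 46
[2:7]: 36
[3:8]: 47
[4:9]: 48
[5:10]: 66

Max: 66 at [5:10]


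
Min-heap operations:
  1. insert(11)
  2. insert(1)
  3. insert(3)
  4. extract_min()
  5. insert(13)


insert(11) -> [11]
insert(1) -> [1, 11]
insert(3) -> [1, 11, 3]
extract_min()->1, [3, 11]
insert(13) -> [3, 11, 13]

Final heap: [3, 11, 13]


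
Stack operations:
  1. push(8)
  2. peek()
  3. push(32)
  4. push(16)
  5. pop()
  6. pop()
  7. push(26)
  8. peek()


push(8) -> [8]
peek()->8
push(32) -> [8, 32]
push(16) -> [8, 32, 16]
pop()->16, [8, 32]
pop()->32, [8]
push(26) -> [8, 26]
peek()->26

Final stack: [8, 26]


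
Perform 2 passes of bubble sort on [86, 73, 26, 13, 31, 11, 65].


Initial: [86, 73, 26, 13, 31, 11, 65]
Pass 1: [73, 26, 13, 31, 11, 65, 86] (6 swaps)
Pass 2: [26, 13, 31, 11, 65, 73, 86] (5 swaps)

After 2 passes: [26, 13, 31, 11, 65, 73, 86]


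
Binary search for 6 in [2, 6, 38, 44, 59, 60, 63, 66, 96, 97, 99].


Step 1: lo=0, hi=10, mid=5, val=60
Step 2: lo=0, hi=4, mid=2, val=38
Step 3: lo=0, hi=1, mid=0, val=2
Step 4: lo=1, hi=1, mid=1, val=6

Found at index 1


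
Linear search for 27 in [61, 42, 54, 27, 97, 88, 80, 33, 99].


i=0: 61!=27
i=1: 42!=27
i=2: 54!=27
i=3: 27==27 found!

Found at 3, 4 comps


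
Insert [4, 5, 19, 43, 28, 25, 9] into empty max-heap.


Insert 4: [4]
Insert 5: [5, 4]
Insert 19: [19, 4, 5]
Insert 43: [43, 19, 5, 4]
Insert 28: [43, 28, 5, 4, 19]
Insert 25: [43, 28, 25, 4, 19, 5]
Insert 9: [43, 28, 25, 4, 19, 5, 9]

Final heap: [43, 28, 25, 4, 19, 5, 9]


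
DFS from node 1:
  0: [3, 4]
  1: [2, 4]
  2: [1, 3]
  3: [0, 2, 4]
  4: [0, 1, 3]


Visit 1, push [4, 2]
Visit 2, push [3]
Visit 3, push [4, 0]
Visit 0, push [4]
Visit 4, push []

DFS order: [1, 2, 3, 0, 4]


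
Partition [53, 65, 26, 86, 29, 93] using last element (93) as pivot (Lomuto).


Pivot: 93
  53 <= 93: advance i (no swap)
  65 <= 93: advance i (no swap)
  26 <= 93: advance i (no swap)
  86 <= 93: advance i (no swap)
  29 <= 93: advance i (no swap)
Place pivot at 5: [53, 65, 26, 86, 29, 93]

Partitioned: [53, 65, 26, 86, 29, 93]


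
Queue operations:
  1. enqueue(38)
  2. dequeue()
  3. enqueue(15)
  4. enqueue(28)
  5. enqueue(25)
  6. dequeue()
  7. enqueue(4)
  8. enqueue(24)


enqueue(38) -> [38]
dequeue()->38, []
enqueue(15) -> [15]
enqueue(28) -> [15, 28]
enqueue(25) -> [15, 28, 25]
dequeue()->15, [28, 25]
enqueue(4) -> [28, 25, 4]
enqueue(24) -> [28, 25, 4, 24]

Final queue: [28, 25, 4, 24]


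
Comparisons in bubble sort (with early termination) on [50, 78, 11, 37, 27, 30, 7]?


Algorithm: bubble sort (with early termination)
Input: [50, 78, 11, 37, 27, 30, 7]
Sorted: [7, 11, 27, 30, 37, 50, 78]

21


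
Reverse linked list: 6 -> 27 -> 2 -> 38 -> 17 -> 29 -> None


Step 1: curr=6, set curr.next=prev(None) | reversed so far: 6
Step 2: curr=27, set curr.next=prev(6) | reversed so far: 27 -> 6
Step 3: curr=2, set curr.next=prev(27) | reversed so far: 2 -> 27 -> 6
Step 4: curr=38, set curr.next=prev(2) | reversed so far: 38 -> 2 -> 27 -> 6
Step 5: curr=17, set curr.next=prev(38) | reversed so far: 17 -> 38 -> 2 -> 27 -> 6
Step 6: curr=29, set curr.next=prev(17) | reversed so far: 29 -> 17 -> 38 -> 2 -> 27 -> 6

29 -> 17 -> 38 -> 2 -> 27 -> 6 -> None


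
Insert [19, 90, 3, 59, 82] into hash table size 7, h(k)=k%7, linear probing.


Insert 19: h=5 -> slot 5
Insert 90: h=6 -> slot 6
Insert 3: h=3 -> slot 3
Insert 59: h=3, 1 probes -> slot 4
Insert 82: h=5, 2 probes -> slot 0

Table: [82, None, None, 3, 59, 19, 90]


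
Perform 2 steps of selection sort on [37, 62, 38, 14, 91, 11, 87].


Initial: [37, 62, 38, 14, 91, 11, 87]
Step 1: min=11 at 5
  Swap: [11, 62, 38, 14, 91, 37, 87]
Step 2: min=14 at 3
  Swap: [11, 14, 38, 62, 91, 37, 87]

After 2 steps: [11, 14, 38, 62, 91, 37, 87]


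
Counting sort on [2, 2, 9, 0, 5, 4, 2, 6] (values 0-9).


Input: [2, 2, 9, 0, 5, 4, 2, 6]
Counts: [1, 0, 3, 0, 1, 1, 1, 0, 0, 1]

Sorted: [0, 2, 2, 2, 4, 5, 6, 9]


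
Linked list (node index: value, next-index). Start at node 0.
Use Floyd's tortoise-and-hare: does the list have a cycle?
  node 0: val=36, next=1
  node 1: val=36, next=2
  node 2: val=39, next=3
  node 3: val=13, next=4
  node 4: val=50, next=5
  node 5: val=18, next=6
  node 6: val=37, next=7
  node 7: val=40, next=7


Floyd's tortoise (slow, +1) and hare (fast, +2):
  init: slow=0, fast=0
  step 1: slow=1, fast=2
  step 2: slow=2, fast=4
  step 3: slow=3, fast=6
  step 4: slow=4, fast=7
  step 5: slow=5, fast=7
  step 6: slow=6, fast=7
  step 7: slow=7, fast=7
  slow == fast at node 7: cycle detected

Cycle: yes


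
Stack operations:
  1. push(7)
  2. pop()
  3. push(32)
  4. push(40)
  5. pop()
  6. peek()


push(7) -> [7]
pop()->7, []
push(32) -> [32]
push(40) -> [32, 40]
pop()->40, [32]
peek()->32

Final stack: [32]


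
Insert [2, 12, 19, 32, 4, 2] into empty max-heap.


Insert 2: [2]
Insert 12: [12, 2]
Insert 19: [19, 2, 12]
Insert 32: [32, 19, 12, 2]
Insert 4: [32, 19, 12, 2, 4]
Insert 2: [32, 19, 12, 2, 4, 2]

Final heap: [32, 19, 12, 2, 4, 2]


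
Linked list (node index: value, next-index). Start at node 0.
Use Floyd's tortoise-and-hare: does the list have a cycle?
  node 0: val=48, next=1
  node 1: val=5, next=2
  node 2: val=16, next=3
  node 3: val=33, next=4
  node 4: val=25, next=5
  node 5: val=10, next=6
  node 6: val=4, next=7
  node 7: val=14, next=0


Floyd's tortoise (slow, +1) and hare (fast, +2):
  init: slow=0, fast=0
  step 1: slow=1, fast=2
  step 2: slow=2, fast=4
  step 3: slow=3, fast=6
  step 4: slow=4, fast=0
  step 5: slow=5, fast=2
  step 6: slow=6, fast=4
  step 7: slow=7, fast=6
  step 8: slow=0, fast=0
  slow == fast at node 0: cycle detected

Cycle: yes


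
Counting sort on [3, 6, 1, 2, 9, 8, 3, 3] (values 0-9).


Input: [3, 6, 1, 2, 9, 8, 3, 3]
Counts: [0, 1, 1, 3, 0, 0, 1, 0, 1, 1]

Sorted: [1, 2, 3, 3, 3, 6, 8, 9]


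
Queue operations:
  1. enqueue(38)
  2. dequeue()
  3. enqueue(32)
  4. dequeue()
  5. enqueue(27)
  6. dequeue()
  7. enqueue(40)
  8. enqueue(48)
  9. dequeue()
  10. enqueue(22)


enqueue(38) -> [38]
dequeue()->38, []
enqueue(32) -> [32]
dequeue()->32, []
enqueue(27) -> [27]
dequeue()->27, []
enqueue(40) -> [40]
enqueue(48) -> [40, 48]
dequeue()->40, [48]
enqueue(22) -> [48, 22]

Final queue: [48, 22]


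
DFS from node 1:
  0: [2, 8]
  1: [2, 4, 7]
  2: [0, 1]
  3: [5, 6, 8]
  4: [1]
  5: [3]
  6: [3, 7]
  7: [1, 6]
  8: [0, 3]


Visit 1, push [7, 4, 2]
Visit 2, push [0]
Visit 0, push [8]
Visit 8, push [3]
Visit 3, push [6, 5]
Visit 5, push []
Visit 6, push [7]
Visit 7, push []
Visit 4, push []

DFS order: [1, 2, 0, 8, 3, 5, 6, 7, 4]


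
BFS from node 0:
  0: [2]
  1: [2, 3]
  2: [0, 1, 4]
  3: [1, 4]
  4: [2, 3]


Visit 0, enqueue [2]
Visit 2, enqueue [1, 4]
Visit 1, enqueue [3]
Visit 4, enqueue []
Visit 3, enqueue []

BFS order: [0, 2, 1, 4, 3]


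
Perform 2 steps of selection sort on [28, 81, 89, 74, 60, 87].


Initial: [28, 81, 89, 74, 60, 87]
Step 1: min=28 at 0
  Swap: [28, 81, 89, 74, 60, 87]
Step 2: min=60 at 4
  Swap: [28, 60, 89, 74, 81, 87]

After 2 steps: [28, 60, 89, 74, 81, 87]


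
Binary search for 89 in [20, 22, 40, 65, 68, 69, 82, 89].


Step 1: lo=0, hi=7, mid=3, val=65
Step 2: lo=4, hi=7, mid=5, val=69
Step 3: lo=6, hi=7, mid=6, val=82
Step 4: lo=7, hi=7, mid=7, val=89

Found at index 7


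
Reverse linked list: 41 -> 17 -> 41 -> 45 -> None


Step 1: curr=41, set curr.next=prev(None) | reversed so far: 41
Step 2: curr=17, set curr.next=prev(41) | reversed so far: 17 -> 41
Step 3: curr=41, set curr.next=prev(17) | reversed so far: 41 -> 17 -> 41
Step 4: curr=45, set curr.next=prev(41) | reversed so far: 45 -> 41 -> 17 -> 41

45 -> 41 -> 17 -> 41 -> None


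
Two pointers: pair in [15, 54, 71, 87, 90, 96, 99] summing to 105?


lo=0(15)+hi=6(99)=114
lo=0(15)+hi=5(96)=111
lo=0(15)+hi=4(90)=105

Yes: 15+90=105


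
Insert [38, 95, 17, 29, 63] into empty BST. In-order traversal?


Insert 38: root
Insert 95: R from 38
Insert 17: L from 38
Insert 29: L from 38 -> R from 17
Insert 63: R from 38 -> L from 95

In-order: [17, 29, 38, 63, 95]


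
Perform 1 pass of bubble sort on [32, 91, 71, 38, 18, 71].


Initial: [32, 91, 71, 38, 18, 71]
Pass 1: [32, 71, 38, 18, 71, 91] (4 swaps)

After 1 pass: [32, 71, 38, 18, 71, 91]


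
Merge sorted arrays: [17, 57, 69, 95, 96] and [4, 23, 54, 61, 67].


Take 4 from B
Take 17 from A
Take 23 from B
Take 54 from B
Take 57 from A
Take 61 from B
Take 67 from B

Merged: [4, 17, 23, 54, 57, 61, 67, 69, 95, 96]


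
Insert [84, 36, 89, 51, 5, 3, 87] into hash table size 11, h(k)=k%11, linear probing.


Insert 84: h=7 -> slot 7
Insert 36: h=3 -> slot 3
Insert 89: h=1 -> slot 1
Insert 51: h=7, 1 probes -> slot 8
Insert 5: h=5 -> slot 5
Insert 3: h=3, 1 probes -> slot 4
Insert 87: h=10 -> slot 10

Table: [None, 89, None, 36, 3, 5, None, 84, 51, None, 87]


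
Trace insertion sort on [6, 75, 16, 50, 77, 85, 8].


Initial: [6, 75, 16, 50, 77, 85, 8]
Insert 75: [6, 75, 16, 50, 77, 85, 8]
Insert 16: [6, 16, 75, 50, 77, 85, 8]
Insert 50: [6, 16, 50, 75, 77, 85, 8]
Insert 77: [6, 16, 50, 75, 77, 85, 8]
Insert 85: [6, 16, 50, 75, 77, 85, 8]
Insert 8: [6, 8, 16, 50, 75, 77, 85]

Sorted: [6, 8, 16, 50, 75, 77, 85]


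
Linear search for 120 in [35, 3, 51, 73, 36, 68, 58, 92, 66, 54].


i=0: 35!=120
i=1: 3!=120
i=2: 51!=120
i=3: 73!=120
i=4: 36!=120
i=5: 68!=120
i=6: 58!=120
i=7: 92!=120
i=8: 66!=120
i=9: 54!=120

Not found, 10 comps


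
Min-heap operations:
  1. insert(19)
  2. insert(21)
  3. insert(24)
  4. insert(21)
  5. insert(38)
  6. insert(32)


insert(19) -> [19]
insert(21) -> [19, 21]
insert(24) -> [19, 21, 24]
insert(21) -> [19, 21, 24, 21]
insert(38) -> [19, 21, 24, 21, 38]
insert(32) -> [19, 21, 24, 21, 38, 32]

Final heap: [19, 21, 24, 21, 38, 32]


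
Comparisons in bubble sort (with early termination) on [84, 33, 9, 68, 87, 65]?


Algorithm: bubble sort (with early termination)
Input: [84, 33, 9, 68, 87, 65]
Sorted: [9, 33, 65, 68, 84, 87]

14


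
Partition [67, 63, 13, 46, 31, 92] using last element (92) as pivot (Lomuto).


Pivot: 92
  67 <= 92: advance i (no swap)
  63 <= 92: advance i (no swap)
  13 <= 92: advance i (no swap)
  46 <= 92: advance i (no swap)
  31 <= 92: advance i (no swap)
Place pivot at 5: [67, 63, 13, 46, 31, 92]

Partitioned: [67, 63, 13, 46, 31, 92]


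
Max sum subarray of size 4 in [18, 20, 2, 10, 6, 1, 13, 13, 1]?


[0:4]: 50
[1:5]: 38
[2:6]: 19
[3:7]: 30
[4:8]: 33
[5:9]: 28

Max: 50 at [0:4]


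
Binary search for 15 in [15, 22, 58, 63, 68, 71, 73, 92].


Step 1: lo=0, hi=7, mid=3, val=63
Step 2: lo=0, hi=2, mid=1, val=22
Step 3: lo=0, hi=0, mid=0, val=15

Found at index 0


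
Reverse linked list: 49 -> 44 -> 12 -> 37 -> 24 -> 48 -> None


Step 1: curr=49, set curr.next=prev(None) | reversed so far: 49
Step 2: curr=44, set curr.next=prev(49) | reversed so far: 44 -> 49
Step 3: curr=12, set curr.next=prev(44) | reversed so far: 12 -> 44 -> 49
Step 4: curr=37, set curr.next=prev(12) | reversed so far: 37 -> 12 -> 44 -> 49
Step 5: curr=24, set curr.next=prev(37) | reversed so far: 24 -> 37 -> 12 -> 44 -> 49
Step 6: curr=48, set curr.next=prev(24) | reversed so far: 48 -> 24 -> 37 -> 12 -> 44 -> 49

48 -> 24 -> 37 -> 12 -> 44 -> 49 -> None


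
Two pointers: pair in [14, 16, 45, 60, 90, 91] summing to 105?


lo=0(14)+hi=5(91)=105

Yes: 14+91=105


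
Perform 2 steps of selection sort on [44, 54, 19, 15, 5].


Initial: [44, 54, 19, 15, 5]
Step 1: min=5 at 4
  Swap: [5, 54, 19, 15, 44]
Step 2: min=15 at 3
  Swap: [5, 15, 19, 54, 44]

After 2 steps: [5, 15, 19, 54, 44]


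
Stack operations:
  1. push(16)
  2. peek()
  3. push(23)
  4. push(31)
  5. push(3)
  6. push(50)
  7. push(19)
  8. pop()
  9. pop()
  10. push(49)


push(16) -> [16]
peek()->16
push(23) -> [16, 23]
push(31) -> [16, 23, 31]
push(3) -> [16, 23, 31, 3]
push(50) -> [16, 23, 31, 3, 50]
push(19) -> [16, 23, 31, 3, 50, 19]
pop()->19, [16, 23, 31, 3, 50]
pop()->50, [16, 23, 31, 3]
push(49) -> [16, 23, 31, 3, 49]

Final stack: [16, 23, 31, 3, 49]


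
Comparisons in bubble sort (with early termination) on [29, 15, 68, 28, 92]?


Algorithm: bubble sort (with early termination)
Input: [29, 15, 68, 28, 92]
Sorted: [15, 28, 29, 68, 92]

9


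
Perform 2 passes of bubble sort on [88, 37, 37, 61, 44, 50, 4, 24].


Initial: [88, 37, 37, 61, 44, 50, 4, 24]
Pass 1: [37, 37, 61, 44, 50, 4, 24, 88] (7 swaps)
Pass 2: [37, 37, 44, 50, 4, 24, 61, 88] (4 swaps)

After 2 passes: [37, 37, 44, 50, 4, 24, 61, 88]


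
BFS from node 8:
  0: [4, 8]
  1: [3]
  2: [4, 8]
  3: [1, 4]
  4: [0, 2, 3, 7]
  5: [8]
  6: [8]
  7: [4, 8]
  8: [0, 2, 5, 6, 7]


Visit 8, enqueue [0, 2, 5, 6, 7]
Visit 0, enqueue [4]
Visit 2, enqueue []
Visit 5, enqueue []
Visit 6, enqueue []
Visit 7, enqueue []
Visit 4, enqueue [3]
Visit 3, enqueue [1]
Visit 1, enqueue []

BFS order: [8, 0, 2, 5, 6, 7, 4, 3, 1]


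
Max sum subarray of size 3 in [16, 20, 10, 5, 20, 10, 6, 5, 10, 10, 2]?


[0:3]: 46
[1:4]: 35
[2:5]: 35
[3:6]: 35
[4:7]: 36
[5:8]: 21
[6:9]: 21
[7:10]: 25
[8:11]: 22

Max: 46 at [0:3]


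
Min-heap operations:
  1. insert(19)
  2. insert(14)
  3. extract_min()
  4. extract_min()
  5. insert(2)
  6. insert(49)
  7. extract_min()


insert(19) -> [19]
insert(14) -> [14, 19]
extract_min()->14, [19]
extract_min()->19, []
insert(2) -> [2]
insert(49) -> [2, 49]
extract_min()->2, [49]

Final heap: [49]


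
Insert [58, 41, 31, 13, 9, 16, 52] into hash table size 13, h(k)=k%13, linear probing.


Insert 58: h=6 -> slot 6
Insert 41: h=2 -> slot 2
Insert 31: h=5 -> slot 5
Insert 13: h=0 -> slot 0
Insert 9: h=9 -> slot 9
Insert 16: h=3 -> slot 3
Insert 52: h=0, 1 probes -> slot 1

Table: [13, 52, 41, 16, None, 31, 58, None, None, 9, None, None, None]


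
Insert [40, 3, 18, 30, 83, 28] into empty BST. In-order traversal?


Insert 40: root
Insert 3: L from 40
Insert 18: L from 40 -> R from 3
Insert 30: L from 40 -> R from 3 -> R from 18
Insert 83: R from 40
Insert 28: L from 40 -> R from 3 -> R from 18 -> L from 30

In-order: [3, 18, 28, 30, 40, 83]


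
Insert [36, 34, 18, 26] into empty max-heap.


Insert 36: [36]
Insert 34: [36, 34]
Insert 18: [36, 34, 18]
Insert 26: [36, 34, 18, 26]

Final heap: [36, 34, 18, 26]


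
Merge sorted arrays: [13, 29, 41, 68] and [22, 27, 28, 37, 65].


Take 13 from A
Take 22 from B
Take 27 from B
Take 28 from B
Take 29 from A
Take 37 from B
Take 41 from A
Take 65 from B

Merged: [13, 22, 27, 28, 29, 37, 41, 65, 68]


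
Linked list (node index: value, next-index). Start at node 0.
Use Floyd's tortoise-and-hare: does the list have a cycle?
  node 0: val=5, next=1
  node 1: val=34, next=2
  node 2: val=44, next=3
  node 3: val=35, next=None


Floyd's tortoise (slow, +1) and hare (fast, +2):
  init: slow=0, fast=0
  step 1: slow=1, fast=2
  step 2: fast 2->3->None, no cycle

Cycle: no


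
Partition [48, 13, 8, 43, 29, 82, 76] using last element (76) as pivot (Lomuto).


Pivot: 76
  48 <= 76: advance i (no swap)
  13 <= 76: advance i (no swap)
  8 <= 76: advance i (no swap)
  43 <= 76: advance i (no swap)
  29 <= 76: advance i (no swap)
Place pivot at 5: [48, 13, 8, 43, 29, 76, 82]

Partitioned: [48, 13, 8, 43, 29, 76, 82]


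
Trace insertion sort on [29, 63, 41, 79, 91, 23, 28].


Initial: [29, 63, 41, 79, 91, 23, 28]
Insert 63: [29, 63, 41, 79, 91, 23, 28]
Insert 41: [29, 41, 63, 79, 91, 23, 28]
Insert 79: [29, 41, 63, 79, 91, 23, 28]
Insert 91: [29, 41, 63, 79, 91, 23, 28]
Insert 23: [23, 29, 41, 63, 79, 91, 28]
Insert 28: [23, 28, 29, 41, 63, 79, 91]

Sorted: [23, 28, 29, 41, 63, 79, 91]


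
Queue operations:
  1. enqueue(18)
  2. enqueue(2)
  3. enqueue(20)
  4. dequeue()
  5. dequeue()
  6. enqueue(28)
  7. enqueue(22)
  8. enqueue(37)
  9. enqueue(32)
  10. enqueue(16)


enqueue(18) -> [18]
enqueue(2) -> [18, 2]
enqueue(20) -> [18, 2, 20]
dequeue()->18, [2, 20]
dequeue()->2, [20]
enqueue(28) -> [20, 28]
enqueue(22) -> [20, 28, 22]
enqueue(37) -> [20, 28, 22, 37]
enqueue(32) -> [20, 28, 22, 37, 32]
enqueue(16) -> [20, 28, 22, 37, 32, 16]

Final queue: [20, 28, 22, 37, 32, 16]


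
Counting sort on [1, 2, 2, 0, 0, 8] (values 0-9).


Input: [1, 2, 2, 0, 0, 8]
Counts: [2, 1, 2, 0, 0, 0, 0, 0, 1, 0]

Sorted: [0, 0, 1, 2, 2, 8]


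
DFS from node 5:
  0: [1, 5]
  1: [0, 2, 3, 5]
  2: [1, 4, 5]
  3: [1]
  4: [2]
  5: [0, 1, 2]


Visit 5, push [2, 1, 0]
Visit 0, push [1]
Visit 1, push [3, 2]
Visit 2, push [4]
Visit 4, push []
Visit 3, push []

DFS order: [5, 0, 1, 2, 4, 3]


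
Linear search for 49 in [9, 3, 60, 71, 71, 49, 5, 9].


i=0: 9!=49
i=1: 3!=49
i=2: 60!=49
i=3: 71!=49
i=4: 71!=49
i=5: 49==49 found!

Found at 5, 6 comps


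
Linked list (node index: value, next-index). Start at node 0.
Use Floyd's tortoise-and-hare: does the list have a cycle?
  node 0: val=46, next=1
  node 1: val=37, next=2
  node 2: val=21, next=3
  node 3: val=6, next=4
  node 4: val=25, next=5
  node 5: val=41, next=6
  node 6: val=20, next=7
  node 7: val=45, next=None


Floyd's tortoise (slow, +1) and hare (fast, +2):
  init: slow=0, fast=0
  step 1: slow=1, fast=2
  step 2: slow=2, fast=4
  step 3: slow=3, fast=6
  step 4: fast 6->7->None, no cycle

Cycle: no


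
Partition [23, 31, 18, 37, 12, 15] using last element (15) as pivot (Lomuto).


Pivot: 15
  12 <= 15: swap -> [12, 31, 18, 37, 23, 15]
Place pivot at 1: [12, 15, 18, 37, 23, 31]

Partitioned: [12, 15, 18, 37, 23, 31]


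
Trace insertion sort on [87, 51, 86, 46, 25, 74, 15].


Initial: [87, 51, 86, 46, 25, 74, 15]
Insert 51: [51, 87, 86, 46, 25, 74, 15]
Insert 86: [51, 86, 87, 46, 25, 74, 15]
Insert 46: [46, 51, 86, 87, 25, 74, 15]
Insert 25: [25, 46, 51, 86, 87, 74, 15]
Insert 74: [25, 46, 51, 74, 86, 87, 15]
Insert 15: [15, 25, 46, 51, 74, 86, 87]

Sorted: [15, 25, 46, 51, 74, 86, 87]


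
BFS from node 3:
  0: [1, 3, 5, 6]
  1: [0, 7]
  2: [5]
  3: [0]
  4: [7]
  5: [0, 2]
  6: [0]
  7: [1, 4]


Visit 3, enqueue [0]
Visit 0, enqueue [1, 5, 6]
Visit 1, enqueue [7]
Visit 5, enqueue [2]
Visit 6, enqueue []
Visit 7, enqueue [4]
Visit 2, enqueue []
Visit 4, enqueue []

BFS order: [3, 0, 1, 5, 6, 7, 2, 4]


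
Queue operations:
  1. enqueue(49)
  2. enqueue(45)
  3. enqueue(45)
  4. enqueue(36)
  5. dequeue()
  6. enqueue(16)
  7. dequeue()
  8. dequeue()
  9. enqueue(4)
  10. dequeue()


enqueue(49) -> [49]
enqueue(45) -> [49, 45]
enqueue(45) -> [49, 45, 45]
enqueue(36) -> [49, 45, 45, 36]
dequeue()->49, [45, 45, 36]
enqueue(16) -> [45, 45, 36, 16]
dequeue()->45, [45, 36, 16]
dequeue()->45, [36, 16]
enqueue(4) -> [36, 16, 4]
dequeue()->36, [16, 4]

Final queue: [16, 4]


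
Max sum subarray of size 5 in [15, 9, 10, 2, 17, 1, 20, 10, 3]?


[0:5]: 53
[1:6]: 39
[2:7]: 50
[3:8]: 50
[4:9]: 51

Max: 53 at [0:5]


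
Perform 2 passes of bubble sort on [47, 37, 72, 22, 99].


Initial: [47, 37, 72, 22, 99]
Pass 1: [37, 47, 22, 72, 99] (2 swaps)
Pass 2: [37, 22, 47, 72, 99] (1 swaps)

After 2 passes: [37, 22, 47, 72, 99]


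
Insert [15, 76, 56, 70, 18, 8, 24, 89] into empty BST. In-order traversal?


Insert 15: root
Insert 76: R from 15
Insert 56: R from 15 -> L from 76
Insert 70: R from 15 -> L from 76 -> R from 56
Insert 18: R from 15 -> L from 76 -> L from 56
Insert 8: L from 15
Insert 24: R from 15 -> L from 76 -> L from 56 -> R from 18
Insert 89: R from 15 -> R from 76

In-order: [8, 15, 18, 24, 56, 70, 76, 89]


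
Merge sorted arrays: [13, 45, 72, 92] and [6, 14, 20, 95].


Take 6 from B
Take 13 from A
Take 14 from B
Take 20 from B
Take 45 from A
Take 72 from A
Take 92 from A

Merged: [6, 13, 14, 20, 45, 72, 92, 95]


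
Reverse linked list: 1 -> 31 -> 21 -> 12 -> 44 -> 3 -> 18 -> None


Step 1: curr=1, set curr.next=prev(None) | reversed so far: 1
Step 2: curr=31, set curr.next=prev(1) | reversed so far: 31 -> 1
Step 3: curr=21, set curr.next=prev(31) | reversed so far: 21 -> 31 -> 1
Step 4: curr=12, set curr.next=prev(21) | reversed so far: 12 -> 21 -> 31 -> 1
Step 5: curr=44, set curr.next=prev(12) | reversed so far: 44 -> 12 -> 21 -> 31 -> 1
Step 6: curr=3, set curr.next=prev(44) | reversed so far: 3 -> 44 -> 12 -> 21 -> 31 -> 1
Step 7: curr=18, set curr.next=prev(3) | reversed so far: 18 -> 3 -> 44 -> 12 -> 21 -> 31 -> 1

18 -> 3 -> 44 -> 12 -> 21 -> 31 -> 1 -> None


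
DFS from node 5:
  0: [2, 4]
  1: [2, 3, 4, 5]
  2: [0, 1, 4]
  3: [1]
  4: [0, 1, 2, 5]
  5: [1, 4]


Visit 5, push [4, 1]
Visit 1, push [4, 3, 2]
Visit 2, push [4, 0]
Visit 0, push [4]
Visit 4, push []
Visit 3, push []

DFS order: [5, 1, 2, 0, 4, 3]


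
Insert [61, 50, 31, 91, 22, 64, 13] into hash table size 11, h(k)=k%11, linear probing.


Insert 61: h=6 -> slot 6
Insert 50: h=6, 1 probes -> slot 7
Insert 31: h=9 -> slot 9
Insert 91: h=3 -> slot 3
Insert 22: h=0 -> slot 0
Insert 64: h=9, 1 probes -> slot 10
Insert 13: h=2 -> slot 2

Table: [22, None, 13, 91, None, None, 61, 50, None, 31, 64]


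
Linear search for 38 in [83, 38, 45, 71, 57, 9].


i=0: 83!=38
i=1: 38==38 found!

Found at 1, 2 comps


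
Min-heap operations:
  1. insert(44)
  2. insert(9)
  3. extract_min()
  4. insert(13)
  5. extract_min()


insert(44) -> [44]
insert(9) -> [9, 44]
extract_min()->9, [44]
insert(13) -> [13, 44]
extract_min()->13, [44]

Final heap: [44]


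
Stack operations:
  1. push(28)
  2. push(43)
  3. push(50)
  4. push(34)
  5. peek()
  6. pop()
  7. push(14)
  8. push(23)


push(28) -> [28]
push(43) -> [28, 43]
push(50) -> [28, 43, 50]
push(34) -> [28, 43, 50, 34]
peek()->34
pop()->34, [28, 43, 50]
push(14) -> [28, 43, 50, 14]
push(23) -> [28, 43, 50, 14, 23]

Final stack: [28, 43, 50, 14, 23]


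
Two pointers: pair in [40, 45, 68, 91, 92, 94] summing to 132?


lo=0(40)+hi=5(94)=134
lo=0(40)+hi=4(92)=132

Yes: 40+92=132


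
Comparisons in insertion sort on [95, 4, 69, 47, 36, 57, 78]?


Algorithm: insertion sort
Input: [95, 4, 69, 47, 36, 57, 78]
Sorted: [4, 36, 47, 57, 69, 78, 95]

15


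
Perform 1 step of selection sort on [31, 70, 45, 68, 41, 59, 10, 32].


Initial: [31, 70, 45, 68, 41, 59, 10, 32]
Step 1: min=10 at 6
  Swap: [10, 70, 45, 68, 41, 59, 31, 32]

After 1 step: [10, 70, 45, 68, 41, 59, 31, 32]


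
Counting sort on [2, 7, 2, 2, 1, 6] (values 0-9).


Input: [2, 7, 2, 2, 1, 6]
Counts: [0, 1, 3, 0, 0, 0, 1, 1, 0, 0]

Sorted: [1, 2, 2, 2, 6, 7]


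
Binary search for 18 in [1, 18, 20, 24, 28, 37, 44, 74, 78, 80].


Step 1: lo=0, hi=9, mid=4, val=28
Step 2: lo=0, hi=3, mid=1, val=18

Found at index 1


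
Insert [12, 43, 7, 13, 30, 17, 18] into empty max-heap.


Insert 12: [12]
Insert 43: [43, 12]
Insert 7: [43, 12, 7]
Insert 13: [43, 13, 7, 12]
Insert 30: [43, 30, 7, 12, 13]
Insert 17: [43, 30, 17, 12, 13, 7]
Insert 18: [43, 30, 18, 12, 13, 7, 17]

Final heap: [43, 30, 18, 12, 13, 7, 17]


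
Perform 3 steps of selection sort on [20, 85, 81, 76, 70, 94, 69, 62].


Initial: [20, 85, 81, 76, 70, 94, 69, 62]
Step 1: min=20 at 0
  Swap: [20, 85, 81, 76, 70, 94, 69, 62]
Step 2: min=62 at 7
  Swap: [20, 62, 81, 76, 70, 94, 69, 85]
Step 3: min=69 at 6
  Swap: [20, 62, 69, 76, 70, 94, 81, 85]

After 3 steps: [20, 62, 69, 76, 70, 94, 81, 85]


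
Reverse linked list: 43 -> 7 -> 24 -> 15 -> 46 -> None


Step 1: curr=43, set curr.next=prev(None) | reversed so far: 43
Step 2: curr=7, set curr.next=prev(43) | reversed so far: 7 -> 43
Step 3: curr=24, set curr.next=prev(7) | reversed so far: 24 -> 7 -> 43
Step 4: curr=15, set curr.next=prev(24) | reversed so far: 15 -> 24 -> 7 -> 43
Step 5: curr=46, set curr.next=prev(15) | reversed so far: 46 -> 15 -> 24 -> 7 -> 43

46 -> 15 -> 24 -> 7 -> 43 -> None


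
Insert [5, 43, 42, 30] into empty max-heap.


Insert 5: [5]
Insert 43: [43, 5]
Insert 42: [43, 5, 42]
Insert 30: [43, 30, 42, 5]

Final heap: [43, 30, 42, 5]


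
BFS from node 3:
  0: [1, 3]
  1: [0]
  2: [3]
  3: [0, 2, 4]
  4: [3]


Visit 3, enqueue [0, 2, 4]
Visit 0, enqueue [1]
Visit 2, enqueue []
Visit 4, enqueue []
Visit 1, enqueue []

BFS order: [3, 0, 2, 4, 1]


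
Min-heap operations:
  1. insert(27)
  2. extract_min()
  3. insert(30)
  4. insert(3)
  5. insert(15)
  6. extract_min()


insert(27) -> [27]
extract_min()->27, []
insert(30) -> [30]
insert(3) -> [3, 30]
insert(15) -> [3, 30, 15]
extract_min()->3, [15, 30]

Final heap: [15, 30]


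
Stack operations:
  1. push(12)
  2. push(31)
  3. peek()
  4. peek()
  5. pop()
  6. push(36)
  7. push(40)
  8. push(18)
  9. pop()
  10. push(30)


push(12) -> [12]
push(31) -> [12, 31]
peek()->31
peek()->31
pop()->31, [12]
push(36) -> [12, 36]
push(40) -> [12, 36, 40]
push(18) -> [12, 36, 40, 18]
pop()->18, [12, 36, 40]
push(30) -> [12, 36, 40, 30]

Final stack: [12, 36, 40, 30]


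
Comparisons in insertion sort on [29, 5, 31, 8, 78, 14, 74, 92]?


Algorithm: insertion sort
Input: [29, 5, 31, 8, 78, 14, 74, 92]
Sorted: [5, 8, 14, 29, 31, 74, 78, 92]

13


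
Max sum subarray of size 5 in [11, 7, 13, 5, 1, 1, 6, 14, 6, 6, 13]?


[0:5]: 37
[1:6]: 27
[2:7]: 26
[3:8]: 27
[4:9]: 28
[5:10]: 33
[6:11]: 45

Max: 45 at [6:11]


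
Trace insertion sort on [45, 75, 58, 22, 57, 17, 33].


Initial: [45, 75, 58, 22, 57, 17, 33]
Insert 75: [45, 75, 58, 22, 57, 17, 33]
Insert 58: [45, 58, 75, 22, 57, 17, 33]
Insert 22: [22, 45, 58, 75, 57, 17, 33]
Insert 57: [22, 45, 57, 58, 75, 17, 33]
Insert 17: [17, 22, 45, 57, 58, 75, 33]
Insert 33: [17, 22, 33, 45, 57, 58, 75]

Sorted: [17, 22, 33, 45, 57, 58, 75]


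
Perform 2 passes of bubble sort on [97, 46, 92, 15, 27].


Initial: [97, 46, 92, 15, 27]
Pass 1: [46, 92, 15, 27, 97] (4 swaps)
Pass 2: [46, 15, 27, 92, 97] (2 swaps)

After 2 passes: [46, 15, 27, 92, 97]


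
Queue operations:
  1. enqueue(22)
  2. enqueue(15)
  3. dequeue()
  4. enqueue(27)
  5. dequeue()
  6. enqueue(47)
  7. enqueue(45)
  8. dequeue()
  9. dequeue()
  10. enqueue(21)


enqueue(22) -> [22]
enqueue(15) -> [22, 15]
dequeue()->22, [15]
enqueue(27) -> [15, 27]
dequeue()->15, [27]
enqueue(47) -> [27, 47]
enqueue(45) -> [27, 47, 45]
dequeue()->27, [47, 45]
dequeue()->47, [45]
enqueue(21) -> [45, 21]

Final queue: [45, 21]


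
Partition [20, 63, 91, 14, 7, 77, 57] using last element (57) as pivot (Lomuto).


Pivot: 57
  20 <= 57: advance i (no swap)
  14 <= 57: swap -> [20, 14, 91, 63, 7, 77, 57]
  7 <= 57: swap -> [20, 14, 7, 63, 91, 77, 57]
Place pivot at 3: [20, 14, 7, 57, 91, 77, 63]

Partitioned: [20, 14, 7, 57, 91, 77, 63]


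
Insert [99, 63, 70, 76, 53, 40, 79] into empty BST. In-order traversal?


Insert 99: root
Insert 63: L from 99
Insert 70: L from 99 -> R from 63
Insert 76: L from 99 -> R from 63 -> R from 70
Insert 53: L from 99 -> L from 63
Insert 40: L from 99 -> L from 63 -> L from 53
Insert 79: L from 99 -> R from 63 -> R from 70 -> R from 76

In-order: [40, 53, 63, 70, 76, 79, 99]


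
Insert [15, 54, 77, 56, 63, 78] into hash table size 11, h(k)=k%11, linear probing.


Insert 15: h=4 -> slot 4
Insert 54: h=10 -> slot 10
Insert 77: h=0 -> slot 0
Insert 56: h=1 -> slot 1
Insert 63: h=8 -> slot 8
Insert 78: h=1, 1 probes -> slot 2

Table: [77, 56, 78, None, 15, None, None, None, 63, None, 54]


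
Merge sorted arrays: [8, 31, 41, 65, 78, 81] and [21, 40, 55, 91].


Take 8 from A
Take 21 from B
Take 31 from A
Take 40 from B
Take 41 from A
Take 55 from B
Take 65 from A
Take 78 from A
Take 81 from A

Merged: [8, 21, 31, 40, 41, 55, 65, 78, 81, 91]


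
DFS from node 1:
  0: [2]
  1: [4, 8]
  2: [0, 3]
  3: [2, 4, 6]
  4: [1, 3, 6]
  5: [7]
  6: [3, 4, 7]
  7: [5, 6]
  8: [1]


Visit 1, push [8, 4]
Visit 4, push [6, 3]
Visit 3, push [6, 2]
Visit 2, push [0]
Visit 0, push []
Visit 6, push [7]
Visit 7, push [5]
Visit 5, push []
Visit 8, push []

DFS order: [1, 4, 3, 2, 0, 6, 7, 5, 8]


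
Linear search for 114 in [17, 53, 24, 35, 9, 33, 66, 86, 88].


i=0: 17!=114
i=1: 53!=114
i=2: 24!=114
i=3: 35!=114
i=4: 9!=114
i=5: 33!=114
i=6: 66!=114
i=7: 86!=114
i=8: 88!=114

Not found, 9 comps


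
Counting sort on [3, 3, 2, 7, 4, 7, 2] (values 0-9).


Input: [3, 3, 2, 7, 4, 7, 2]
Counts: [0, 0, 2, 2, 1, 0, 0, 2, 0, 0]

Sorted: [2, 2, 3, 3, 4, 7, 7]


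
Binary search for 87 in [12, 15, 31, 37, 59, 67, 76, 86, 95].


Step 1: lo=0, hi=8, mid=4, val=59
Step 2: lo=5, hi=8, mid=6, val=76
Step 3: lo=7, hi=8, mid=7, val=86
Step 4: lo=8, hi=8, mid=8, val=95

Not found


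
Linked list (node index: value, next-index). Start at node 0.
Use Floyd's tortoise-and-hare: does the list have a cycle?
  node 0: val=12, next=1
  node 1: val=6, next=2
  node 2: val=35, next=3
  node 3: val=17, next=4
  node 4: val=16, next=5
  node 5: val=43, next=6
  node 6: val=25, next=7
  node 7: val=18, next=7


Floyd's tortoise (slow, +1) and hare (fast, +2):
  init: slow=0, fast=0
  step 1: slow=1, fast=2
  step 2: slow=2, fast=4
  step 3: slow=3, fast=6
  step 4: slow=4, fast=7
  step 5: slow=5, fast=7
  step 6: slow=6, fast=7
  step 7: slow=7, fast=7
  slow == fast at node 7: cycle detected

Cycle: yes


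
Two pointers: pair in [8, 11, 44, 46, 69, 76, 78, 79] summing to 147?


lo=0(8)+hi=7(79)=87
lo=1(11)+hi=7(79)=90
lo=2(44)+hi=7(79)=123
lo=3(46)+hi=7(79)=125
lo=4(69)+hi=7(79)=148
lo=4(69)+hi=6(78)=147

Yes: 69+78=147


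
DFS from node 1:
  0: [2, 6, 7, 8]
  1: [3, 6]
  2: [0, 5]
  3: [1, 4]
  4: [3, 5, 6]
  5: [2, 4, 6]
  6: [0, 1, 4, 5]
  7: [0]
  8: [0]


Visit 1, push [6, 3]
Visit 3, push [4]
Visit 4, push [6, 5]
Visit 5, push [6, 2]
Visit 2, push [0]
Visit 0, push [8, 7, 6]
Visit 6, push []
Visit 7, push []
Visit 8, push []

DFS order: [1, 3, 4, 5, 2, 0, 6, 7, 8]


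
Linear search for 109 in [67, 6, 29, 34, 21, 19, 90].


i=0: 67!=109
i=1: 6!=109
i=2: 29!=109
i=3: 34!=109
i=4: 21!=109
i=5: 19!=109
i=6: 90!=109

Not found, 7 comps


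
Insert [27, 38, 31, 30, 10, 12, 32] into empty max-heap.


Insert 27: [27]
Insert 38: [38, 27]
Insert 31: [38, 27, 31]
Insert 30: [38, 30, 31, 27]
Insert 10: [38, 30, 31, 27, 10]
Insert 12: [38, 30, 31, 27, 10, 12]
Insert 32: [38, 30, 32, 27, 10, 12, 31]

Final heap: [38, 30, 32, 27, 10, 12, 31]


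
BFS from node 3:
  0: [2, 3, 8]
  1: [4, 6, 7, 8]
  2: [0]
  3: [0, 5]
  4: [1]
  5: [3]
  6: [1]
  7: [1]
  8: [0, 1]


Visit 3, enqueue [0, 5]
Visit 0, enqueue [2, 8]
Visit 5, enqueue []
Visit 2, enqueue []
Visit 8, enqueue [1]
Visit 1, enqueue [4, 6, 7]
Visit 4, enqueue []
Visit 6, enqueue []
Visit 7, enqueue []

BFS order: [3, 0, 5, 2, 8, 1, 4, 6, 7]


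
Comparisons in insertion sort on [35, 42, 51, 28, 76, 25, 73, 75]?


Algorithm: insertion sort
Input: [35, 42, 51, 28, 76, 25, 73, 75]
Sorted: [25, 28, 35, 42, 51, 73, 75, 76]

15


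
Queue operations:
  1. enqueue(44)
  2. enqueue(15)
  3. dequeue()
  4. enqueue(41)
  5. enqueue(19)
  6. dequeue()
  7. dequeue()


enqueue(44) -> [44]
enqueue(15) -> [44, 15]
dequeue()->44, [15]
enqueue(41) -> [15, 41]
enqueue(19) -> [15, 41, 19]
dequeue()->15, [41, 19]
dequeue()->41, [19]

Final queue: [19]


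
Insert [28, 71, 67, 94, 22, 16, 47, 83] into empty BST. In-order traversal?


Insert 28: root
Insert 71: R from 28
Insert 67: R from 28 -> L from 71
Insert 94: R from 28 -> R from 71
Insert 22: L from 28
Insert 16: L from 28 -> L from 22
Insert 47: R from 28 -> L from 71 -> L from 67
Insert 83: R from 28 -> R from 71 -> L from 94

In-order: [16, 22, 28, 47, 67, 71, 83, 94]


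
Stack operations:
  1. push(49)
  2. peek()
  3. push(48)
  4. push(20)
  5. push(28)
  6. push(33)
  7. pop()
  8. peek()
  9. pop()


push(49) -> [49]
peek()->49
push(48) -> [49, 48]
push(20) -> [49, 48, 20]
push(28) -> [49, 48, 20, 28]
push(33) -> [49, 48, 20, 28, 33]
pop()->33, [49, 48, 20, 28]
peek()->28
pop()->28, [49, 48, 20]

Final stack: [49, 48, 20]


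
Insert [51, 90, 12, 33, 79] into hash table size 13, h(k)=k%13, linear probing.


Insert 51: h=12 -> slot 12
Insert 90: h=12, 1 probes -> slot 0
Insert 12: h=12, 2 probes -> slot 1
Insert 33: h=7 -> slot 7
Insert 79: h=1, 1 probes -> slot 2

Table: [90, 12, 79, None, None, None, None, 33, None, None, None, None, 51]


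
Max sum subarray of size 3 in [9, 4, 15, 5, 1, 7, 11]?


[0:3]: 28
[1:4]: 24
[2:5]: 21
[3:6]: 13
[4:7]: 19

Max: 28 at [0:3]


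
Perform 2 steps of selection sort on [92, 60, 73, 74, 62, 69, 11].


Initial: [92, 60, 73, 74, 62, 69, 11]
Step 1: min=11 at 6
  Swap: [11, 60, 73, 74, 62, 69, 92]
Step 2: min=60 at 1
  Swap: [11, 60, 73, 74, 62, 69, 92]

After 2 steps: [11, 60, 73, 74, 62, 69, 92]


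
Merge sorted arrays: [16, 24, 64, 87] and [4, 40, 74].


Take 4 from B
Take 16 from A
Take 24 from A
Take 40 from B
Take 64 from A
Take 74 from B

Merged: [4, 16, 24, 40, 64, 74, 87]


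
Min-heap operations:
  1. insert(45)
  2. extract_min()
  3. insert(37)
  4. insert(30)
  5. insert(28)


insert(45) -> [45]
extract_min()->45, []
insert(37) -> [37]
insert(30) -> [30, 37]
insert(28) -> [28, 37, 30]

Final heap: [28, 37, 30]


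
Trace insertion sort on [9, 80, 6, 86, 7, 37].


Initial: [9, 80, 6, 86, 7, 37]
Insert 80: [9, 80, 6, 86, 7, 37]
Insert 6: [6, 9, 80, 86, 7, 37]
Insert 86: [6, 9, 80, 86, 7, 37]
Insert 7: [6, 7, 9, 80, 86, 37]
Insert 37: [6, 7, 9, 37, 80, 86]

Sorted: [6, 7, 9, 37, 80, 86]


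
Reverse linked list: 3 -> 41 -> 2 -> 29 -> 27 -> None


Step 1: curr=3, set curr.next=prev(None) | reversed so far: 3
Step 2: curr=41, set curr.next=prev(3) | reversed so far: 41 -> 3
Step 3: curr=2, set curr.next=prev(41) | reversed so far: 2 -> 41 -> 3
Step 4: curr=29, set curr.next=prev(2) | reversed so far: 29 -> 2 -> 41 -> 3
Step 5: curr=27, set curr.next=prev(29) | reversed so far: 27 -> 29 -> 2 -> 41 -> 3

27 -> 29 -> 2 -> 41 -> 3 -> None


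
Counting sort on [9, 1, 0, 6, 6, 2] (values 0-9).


Input: [9, 1, 0, 6, 6, 2]
Counts: [1, 1, 1, 0, 0, 0, 2, 0, 0, 1]

Sorted: [0, 1, 2, 6, 6, 9]


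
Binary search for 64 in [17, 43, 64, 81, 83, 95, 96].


Step 1: lo=0, hi=6, mid=3, val=81
Step 2: lo=0, hi=2, mid=1, val=43
Step 3: lo=2, hi=2, mid=2, val=64

Found at index 2


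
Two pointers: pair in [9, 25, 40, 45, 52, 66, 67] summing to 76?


lo=0(9)+hi=6(67)=76

Yes: 9+67=76


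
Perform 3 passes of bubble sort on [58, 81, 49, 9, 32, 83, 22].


Initial: [58, 81, 49, 9, 32, 83, 22]
Pass 1: [58, 49, 9, 32, 81, 22, 83] (4 swaps)
Pass 2: [49, 9, 32, 58, 22, 81, 83] (4 swaps)
Pass 3: [9, 32, 49, 22, 58, 81, 83] (3 swaps)

After 3 passes: [9, 32, 49, 22, 58, 81, 83]


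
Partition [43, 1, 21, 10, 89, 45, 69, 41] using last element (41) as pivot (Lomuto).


Pivot: 41
  1 <= 41: swap -> [1, 43, 21, 10, 89, 45, 69, 41]
  21 <= 41: swap -> [1, 21, 43, 10, 89, 45, 69, 41]
  10 <= 41: swap -> [1, 21, 10, 43, 89, 45, 69, 41]
Place pivot at 3: [1, 21, 10, 41, 89, 45, 69, 43]

Partitioned: [1, 21, 10, 41, 89, 45, 69, 43]


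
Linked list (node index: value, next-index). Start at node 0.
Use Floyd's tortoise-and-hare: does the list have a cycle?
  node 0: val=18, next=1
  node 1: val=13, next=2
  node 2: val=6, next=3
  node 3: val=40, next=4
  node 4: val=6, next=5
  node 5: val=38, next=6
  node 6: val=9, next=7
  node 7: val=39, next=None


Floyd's tortoise (slow, +1) and hare (fast, +2):
  init: slow=0, fast=0
  step 1: slow=1, fast=2
  step 2: slow=2, fast=4
  step 3: slow=3, fast=6
  step 4: fast 6->7->None, no cycle

Cycle: no


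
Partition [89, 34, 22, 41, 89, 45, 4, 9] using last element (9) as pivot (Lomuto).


Pivot: 9
  4 <= 9: swap -> [4, 34, 22, 41, 89, 45, 89, 9]
Place pivot at 1: [4, 9, 22, 41, 89, 45, 89, 34]

Partitioned: [4, 9, 22, 41, 89, 45, 89, 34]


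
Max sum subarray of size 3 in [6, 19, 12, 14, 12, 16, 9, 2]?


[0:3]: 37
[1:4]: 45
[2:5]: 38
[3:6]: 42
[4:7]: 37
[5:8]: 27

Max: 45 at [1:4]


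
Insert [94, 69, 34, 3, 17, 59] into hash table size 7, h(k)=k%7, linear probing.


Insert 94: h=3 -> slot 3
Insert 69: h=6 -> slot 6
Insert 34: h=6, 1 probes -> slot 0
Insert 3: h=3, 1 probes -> slot 4
Insert 17: h=3, 2 probes -> slot 5
Insert 59: h=3, 5 probes -> slot 1

Table: [34, 59, None, 94, 3, 17, 69]


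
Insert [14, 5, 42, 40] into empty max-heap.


Insert 14: [14]
Insert 5: [14, 5]
Insert 42: [42, 5, 14]
Insert 40: [42, 40, 14, 5]

Final heap: [42, 40, 14, 5]


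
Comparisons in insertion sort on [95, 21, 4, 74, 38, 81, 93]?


Algorithm: insertion sort
Input: [95, 21, 4, 74, 38, 81, 93]
Sorted: [4, 21, 38, 74, 81, 93, 95]

12


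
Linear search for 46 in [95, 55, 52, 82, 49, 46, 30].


i=0: 95!=46
i=1: 55!=46
i=2: 52!=46
i=3: 82!=46
i=4: 49!=46
i=5: 46==46 found!

Found at 5, 6 comps


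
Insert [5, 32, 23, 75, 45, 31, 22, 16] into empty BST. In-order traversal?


Insert 5: root
Insert 32: R from 5
Insert 23: R from 5 -> L from 32
Insert 75: R from 5 -> R from 32
Insert 45: R from 5 -> R from 32 -> L from 75
Insert 31: R from 5 -> L from 32 -> R from 23
Insert 22: R from 5 -> L from 32 -> L from 23
Insert 16: R from 5 -> L from 32 -> L from 23 -> L from 22

In-order: [5, 16, 22, 23, 31, 32, 45, 75]


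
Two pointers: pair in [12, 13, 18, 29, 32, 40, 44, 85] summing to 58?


lo=0(12)+hi=7(85)=97
lo=0(12)+hi=6(44)=56
lo=1(13)+hi=6(44)=57
lo=2(18)+hi=6(44)=62
lo=2(18)+hi=5(40)=58

Yes: 18+40=58


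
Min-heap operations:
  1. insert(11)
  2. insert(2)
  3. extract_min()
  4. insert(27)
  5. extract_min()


insert(11) -> [11]
insert(2) -> [2, 11]
extract_min()->2, [11]
insert(27) -> [11, 27]
extract_min()->11, [27]

Final heap: [27]
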